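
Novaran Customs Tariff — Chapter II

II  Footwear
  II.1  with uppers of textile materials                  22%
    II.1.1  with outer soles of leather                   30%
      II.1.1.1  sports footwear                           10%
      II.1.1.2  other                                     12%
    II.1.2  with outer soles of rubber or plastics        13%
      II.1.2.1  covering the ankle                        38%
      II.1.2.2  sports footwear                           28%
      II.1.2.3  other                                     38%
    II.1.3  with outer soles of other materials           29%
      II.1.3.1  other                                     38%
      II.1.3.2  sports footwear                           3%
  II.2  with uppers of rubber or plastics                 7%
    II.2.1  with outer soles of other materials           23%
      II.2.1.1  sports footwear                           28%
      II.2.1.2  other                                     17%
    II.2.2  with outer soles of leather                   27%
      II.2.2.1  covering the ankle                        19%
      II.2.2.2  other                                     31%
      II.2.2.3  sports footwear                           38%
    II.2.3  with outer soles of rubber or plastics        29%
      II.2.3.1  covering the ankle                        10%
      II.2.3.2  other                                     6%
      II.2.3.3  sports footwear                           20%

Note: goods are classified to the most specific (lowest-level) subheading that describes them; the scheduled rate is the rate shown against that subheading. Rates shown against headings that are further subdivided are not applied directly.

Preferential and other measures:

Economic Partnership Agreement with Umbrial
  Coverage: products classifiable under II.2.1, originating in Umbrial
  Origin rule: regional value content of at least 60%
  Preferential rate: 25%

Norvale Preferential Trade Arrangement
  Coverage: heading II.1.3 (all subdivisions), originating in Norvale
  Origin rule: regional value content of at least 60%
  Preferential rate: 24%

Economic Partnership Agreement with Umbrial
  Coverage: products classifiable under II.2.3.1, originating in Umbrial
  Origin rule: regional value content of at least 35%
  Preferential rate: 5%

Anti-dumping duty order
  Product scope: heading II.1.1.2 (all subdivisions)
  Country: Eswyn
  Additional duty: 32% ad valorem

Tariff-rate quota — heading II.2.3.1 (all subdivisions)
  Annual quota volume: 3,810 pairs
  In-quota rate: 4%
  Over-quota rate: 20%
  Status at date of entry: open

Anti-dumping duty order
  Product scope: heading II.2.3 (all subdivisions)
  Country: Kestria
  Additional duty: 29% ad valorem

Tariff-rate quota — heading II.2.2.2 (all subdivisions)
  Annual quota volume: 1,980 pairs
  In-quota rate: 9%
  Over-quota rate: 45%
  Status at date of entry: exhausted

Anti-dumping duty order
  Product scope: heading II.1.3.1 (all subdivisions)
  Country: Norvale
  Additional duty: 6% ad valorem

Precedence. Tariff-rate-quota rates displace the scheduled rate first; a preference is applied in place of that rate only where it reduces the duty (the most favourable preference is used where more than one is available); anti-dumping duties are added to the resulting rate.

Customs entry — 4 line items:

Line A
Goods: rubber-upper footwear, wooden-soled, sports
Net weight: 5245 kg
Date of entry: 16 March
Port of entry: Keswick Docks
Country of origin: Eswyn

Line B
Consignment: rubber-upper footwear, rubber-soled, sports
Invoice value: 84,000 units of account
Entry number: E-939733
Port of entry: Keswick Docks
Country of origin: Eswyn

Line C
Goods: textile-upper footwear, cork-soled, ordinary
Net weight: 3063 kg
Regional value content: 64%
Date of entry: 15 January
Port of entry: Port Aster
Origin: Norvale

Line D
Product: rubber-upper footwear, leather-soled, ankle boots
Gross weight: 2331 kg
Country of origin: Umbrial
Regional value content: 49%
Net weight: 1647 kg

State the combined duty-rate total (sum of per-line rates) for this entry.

97%

Line A: rubber-upper → II.2; wooden-soled → II.2.1; sports → II.2.1.1. Scheduled 28%. No special measure applies. → 28%.
Line B: rubber-upper → II.2; rubber-soled → II.2.3; sports → II.2.3.3. Scheduled 20%. No special measure applies. → 20%.
Line C: textile-upper → II.1; cork-soled → II.1.3; ordinary → II.1.3.1. Scheduled 38%. Norvale agreement on II.1.3: RVC ≥ 60% → 24% available; preferential 24%; anti-dumping (Norvale, II.1.3.1): +6%; total 24% + 6% = 30%. → 30%.
Line D: rubber-upper → II.2; leather-soled → II.2.2; ankle boots → II.2.2.1. Scheduled 19%. Umbrial agreement on II.2.1: II.2.2.1 not covered; Umbrial agreement on II.2.3.1: II.2.2.1 not covered. → 19%.
Sum: 28% + 20% + 30% + 19% = 97%.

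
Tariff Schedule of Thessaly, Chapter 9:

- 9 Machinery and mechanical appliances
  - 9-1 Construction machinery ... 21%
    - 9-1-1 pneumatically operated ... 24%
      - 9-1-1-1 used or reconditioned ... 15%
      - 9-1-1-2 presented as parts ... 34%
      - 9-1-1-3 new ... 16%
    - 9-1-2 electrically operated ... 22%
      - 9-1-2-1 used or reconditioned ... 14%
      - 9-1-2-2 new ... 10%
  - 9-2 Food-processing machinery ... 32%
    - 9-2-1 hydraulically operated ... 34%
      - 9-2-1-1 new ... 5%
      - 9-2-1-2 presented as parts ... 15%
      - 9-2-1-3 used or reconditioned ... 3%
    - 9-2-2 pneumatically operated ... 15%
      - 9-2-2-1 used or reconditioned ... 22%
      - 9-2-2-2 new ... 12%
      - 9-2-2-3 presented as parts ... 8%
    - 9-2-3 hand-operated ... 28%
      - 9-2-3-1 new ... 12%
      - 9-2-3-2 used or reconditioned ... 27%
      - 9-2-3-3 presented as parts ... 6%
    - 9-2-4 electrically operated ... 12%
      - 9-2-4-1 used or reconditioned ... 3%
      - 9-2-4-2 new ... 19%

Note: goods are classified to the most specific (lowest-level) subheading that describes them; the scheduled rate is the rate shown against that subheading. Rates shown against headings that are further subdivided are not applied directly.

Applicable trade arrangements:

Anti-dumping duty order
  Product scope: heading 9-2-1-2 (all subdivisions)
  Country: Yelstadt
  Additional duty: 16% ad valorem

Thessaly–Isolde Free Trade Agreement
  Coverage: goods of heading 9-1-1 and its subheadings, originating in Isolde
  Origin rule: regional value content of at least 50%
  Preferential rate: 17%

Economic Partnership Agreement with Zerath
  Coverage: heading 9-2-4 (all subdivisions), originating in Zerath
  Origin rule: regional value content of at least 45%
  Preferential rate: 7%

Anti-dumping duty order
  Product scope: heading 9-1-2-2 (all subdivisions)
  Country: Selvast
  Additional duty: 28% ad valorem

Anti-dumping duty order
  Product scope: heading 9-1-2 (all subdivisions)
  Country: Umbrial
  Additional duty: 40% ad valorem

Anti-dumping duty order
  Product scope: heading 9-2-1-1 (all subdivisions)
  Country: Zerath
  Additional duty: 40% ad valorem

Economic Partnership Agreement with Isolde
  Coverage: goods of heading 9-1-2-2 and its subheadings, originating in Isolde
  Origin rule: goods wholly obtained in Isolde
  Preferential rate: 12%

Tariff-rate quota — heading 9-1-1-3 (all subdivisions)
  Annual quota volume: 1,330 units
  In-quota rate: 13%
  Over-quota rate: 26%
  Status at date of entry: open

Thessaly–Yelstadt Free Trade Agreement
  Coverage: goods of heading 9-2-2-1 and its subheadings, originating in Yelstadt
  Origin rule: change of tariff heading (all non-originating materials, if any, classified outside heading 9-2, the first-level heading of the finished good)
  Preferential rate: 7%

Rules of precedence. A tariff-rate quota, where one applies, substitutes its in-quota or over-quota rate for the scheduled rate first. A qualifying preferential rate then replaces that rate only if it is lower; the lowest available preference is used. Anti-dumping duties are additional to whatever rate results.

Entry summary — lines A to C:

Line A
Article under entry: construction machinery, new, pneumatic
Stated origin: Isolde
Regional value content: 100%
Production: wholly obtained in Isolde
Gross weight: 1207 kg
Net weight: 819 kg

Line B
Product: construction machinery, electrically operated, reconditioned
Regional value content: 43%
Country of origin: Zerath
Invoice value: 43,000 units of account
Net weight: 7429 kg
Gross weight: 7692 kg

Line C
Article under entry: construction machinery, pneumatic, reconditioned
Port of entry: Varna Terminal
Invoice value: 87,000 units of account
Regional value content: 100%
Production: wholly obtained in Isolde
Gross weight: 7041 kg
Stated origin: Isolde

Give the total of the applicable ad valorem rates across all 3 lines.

Line A: construction → 9-1; pneumatic → 9-1-1; new → 9-1-1-3. Scheduled 16%. quota on 9-1-1-3 open → in-quota 13%; Isolde agreement on 9-1-1: RVC ≥ 50% → 17% available; Isolde agreement on 9-1-2-2: 9-1-1-3 not covered; preference 17% not lower than 13% → no reduction. → 13%.
Line B: construction → 9-1; electrically operated → 9-1-2; reconditioned → 9-1-2-1. Scheduled 14%. Zerath agreement on 9-2-4: 9-1-2-1 not covered. → 14%.
Line C: construction → 9-1; pneumatic → 9-1-1; reconditioned → 9-1-1-1. Scheduled 15%. Isolde agreement on 9-1-1: RVC ≥ 50% → 17% available; Isolde agreement on 9-1-2-2: 9-1-1-1 not covered; preference 17% not lower than 15% → no reduction. → 15%.
Sum: 13% + 14% + 15% = 42%.

42%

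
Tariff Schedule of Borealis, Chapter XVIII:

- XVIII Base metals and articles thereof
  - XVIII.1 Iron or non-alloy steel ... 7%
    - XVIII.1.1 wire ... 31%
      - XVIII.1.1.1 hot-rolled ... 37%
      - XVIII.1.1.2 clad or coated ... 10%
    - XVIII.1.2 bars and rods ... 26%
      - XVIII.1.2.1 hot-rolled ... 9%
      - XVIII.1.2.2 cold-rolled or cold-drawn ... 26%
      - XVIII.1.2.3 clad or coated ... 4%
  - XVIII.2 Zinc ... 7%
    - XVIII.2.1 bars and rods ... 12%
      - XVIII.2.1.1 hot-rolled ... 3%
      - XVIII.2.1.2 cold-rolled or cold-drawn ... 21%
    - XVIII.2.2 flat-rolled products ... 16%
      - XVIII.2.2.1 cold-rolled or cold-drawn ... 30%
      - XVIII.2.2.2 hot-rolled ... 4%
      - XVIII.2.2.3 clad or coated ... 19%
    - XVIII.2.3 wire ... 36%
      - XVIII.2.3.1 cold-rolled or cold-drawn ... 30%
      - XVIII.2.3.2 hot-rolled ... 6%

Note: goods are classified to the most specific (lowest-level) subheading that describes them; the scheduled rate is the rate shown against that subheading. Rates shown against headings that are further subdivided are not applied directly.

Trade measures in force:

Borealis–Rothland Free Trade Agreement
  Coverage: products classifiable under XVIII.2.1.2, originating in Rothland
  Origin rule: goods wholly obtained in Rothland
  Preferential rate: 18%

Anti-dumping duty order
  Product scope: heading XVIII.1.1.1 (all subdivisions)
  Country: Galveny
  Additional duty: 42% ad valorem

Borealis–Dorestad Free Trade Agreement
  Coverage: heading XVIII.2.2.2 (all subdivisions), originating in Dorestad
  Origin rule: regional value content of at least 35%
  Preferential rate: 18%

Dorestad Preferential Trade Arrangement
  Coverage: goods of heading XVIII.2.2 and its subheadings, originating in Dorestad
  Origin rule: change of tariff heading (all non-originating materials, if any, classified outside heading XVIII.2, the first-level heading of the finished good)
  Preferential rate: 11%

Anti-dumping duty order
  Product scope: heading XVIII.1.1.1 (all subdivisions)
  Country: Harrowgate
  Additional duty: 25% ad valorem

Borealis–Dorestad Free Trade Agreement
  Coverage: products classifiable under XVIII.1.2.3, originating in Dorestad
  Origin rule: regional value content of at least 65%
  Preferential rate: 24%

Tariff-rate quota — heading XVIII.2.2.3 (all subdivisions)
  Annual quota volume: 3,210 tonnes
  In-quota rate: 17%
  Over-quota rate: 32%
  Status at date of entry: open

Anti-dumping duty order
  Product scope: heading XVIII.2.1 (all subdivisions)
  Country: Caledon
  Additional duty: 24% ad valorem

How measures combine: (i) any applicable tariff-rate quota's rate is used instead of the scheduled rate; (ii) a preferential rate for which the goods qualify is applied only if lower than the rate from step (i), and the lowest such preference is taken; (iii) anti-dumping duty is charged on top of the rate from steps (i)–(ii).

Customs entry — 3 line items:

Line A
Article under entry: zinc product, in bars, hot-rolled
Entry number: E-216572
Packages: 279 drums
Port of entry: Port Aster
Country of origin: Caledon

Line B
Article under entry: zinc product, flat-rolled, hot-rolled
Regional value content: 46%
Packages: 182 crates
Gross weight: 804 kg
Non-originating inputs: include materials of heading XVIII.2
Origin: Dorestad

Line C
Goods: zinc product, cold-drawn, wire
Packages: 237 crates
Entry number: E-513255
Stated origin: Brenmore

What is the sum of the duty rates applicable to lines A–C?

61%

Line A: zinc → XVIII.2; in bars → XVIII.2.1; hot-rolled → XVIII.2.1.1. Scheduled 3%. anti-dumping (Caledon, XVIII.2.1): +24%; total 3% + 24% = 27%. → 27%.
Line B: zinc → XVIII.2; flat-rolled → XVIII.2.2; hot-rolled → XVIII.2.2.2. Scheduled 4%. Dorestad agreement on XVIII.2.2.2: RVC ≥ 35% → 18% available; Dorestad agreement on XVIII.2.2: CTH not met; Dorestad agreement on XVIII.1.2.3: XVIII.2.2.2 not covered; preference 18% not lower than 4% → no reduction. → 4%.
Line C: zinc → XVIII.2; wire → XVIII.2.3; cold-drawn → XVIII.2.3.1. Scheduled 30%. No special measure applies. → 30%.
Sum: 27% + 4% + 30% = 61%.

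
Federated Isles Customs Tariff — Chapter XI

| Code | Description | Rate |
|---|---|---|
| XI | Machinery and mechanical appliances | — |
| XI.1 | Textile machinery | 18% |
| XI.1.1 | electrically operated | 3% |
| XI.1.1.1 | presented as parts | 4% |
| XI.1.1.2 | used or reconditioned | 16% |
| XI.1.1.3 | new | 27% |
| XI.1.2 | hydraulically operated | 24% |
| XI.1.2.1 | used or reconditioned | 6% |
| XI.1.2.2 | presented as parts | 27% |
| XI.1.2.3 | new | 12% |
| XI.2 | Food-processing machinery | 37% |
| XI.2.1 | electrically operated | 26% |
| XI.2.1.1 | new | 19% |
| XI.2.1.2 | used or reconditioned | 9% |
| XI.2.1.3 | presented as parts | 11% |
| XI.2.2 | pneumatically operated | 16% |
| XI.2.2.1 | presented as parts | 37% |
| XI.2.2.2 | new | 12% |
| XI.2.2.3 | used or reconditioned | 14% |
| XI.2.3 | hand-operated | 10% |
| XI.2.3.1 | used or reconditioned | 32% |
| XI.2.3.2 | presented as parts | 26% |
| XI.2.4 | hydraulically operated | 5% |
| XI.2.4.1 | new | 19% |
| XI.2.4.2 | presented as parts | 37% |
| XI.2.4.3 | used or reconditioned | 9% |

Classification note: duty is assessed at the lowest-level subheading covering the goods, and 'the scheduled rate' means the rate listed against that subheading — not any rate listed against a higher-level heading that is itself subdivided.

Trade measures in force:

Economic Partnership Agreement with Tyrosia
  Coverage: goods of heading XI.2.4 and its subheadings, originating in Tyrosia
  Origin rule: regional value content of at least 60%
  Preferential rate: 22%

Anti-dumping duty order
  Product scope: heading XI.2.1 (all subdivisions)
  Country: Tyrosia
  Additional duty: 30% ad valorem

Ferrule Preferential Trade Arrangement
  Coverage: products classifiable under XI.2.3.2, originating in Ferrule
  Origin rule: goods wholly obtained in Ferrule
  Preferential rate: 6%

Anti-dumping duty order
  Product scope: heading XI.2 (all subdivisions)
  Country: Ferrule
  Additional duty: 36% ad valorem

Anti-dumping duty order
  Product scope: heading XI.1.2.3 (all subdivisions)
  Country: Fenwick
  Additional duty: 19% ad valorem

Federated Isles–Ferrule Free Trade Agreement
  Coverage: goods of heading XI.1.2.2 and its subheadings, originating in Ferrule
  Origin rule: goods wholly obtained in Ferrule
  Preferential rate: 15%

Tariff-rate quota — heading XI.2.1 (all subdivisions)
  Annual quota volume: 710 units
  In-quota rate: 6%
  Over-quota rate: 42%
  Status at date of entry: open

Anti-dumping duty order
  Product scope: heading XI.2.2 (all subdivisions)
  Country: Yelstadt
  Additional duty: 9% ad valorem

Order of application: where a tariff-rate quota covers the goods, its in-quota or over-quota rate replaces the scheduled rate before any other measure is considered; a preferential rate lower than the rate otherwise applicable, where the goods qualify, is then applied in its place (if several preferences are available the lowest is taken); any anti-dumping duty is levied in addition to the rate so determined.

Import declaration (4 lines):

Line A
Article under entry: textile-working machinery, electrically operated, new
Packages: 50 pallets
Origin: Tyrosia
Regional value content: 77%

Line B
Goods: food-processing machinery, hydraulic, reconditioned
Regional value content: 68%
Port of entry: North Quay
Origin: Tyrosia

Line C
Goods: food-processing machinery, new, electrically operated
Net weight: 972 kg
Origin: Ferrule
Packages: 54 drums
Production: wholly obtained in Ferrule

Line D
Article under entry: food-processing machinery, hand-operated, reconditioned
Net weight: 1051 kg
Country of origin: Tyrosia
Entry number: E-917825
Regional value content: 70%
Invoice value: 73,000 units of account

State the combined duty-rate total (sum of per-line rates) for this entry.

110%

Line A: textile-working → XI.1; electrically operated → XI.1.1; new → XI.1.1.3. Scheduled 27%. Tyrosia agreement on XI.2.4: XI.1.1.3 not covered. → 27%.
Line B: food-processing → XI.2; hydraulic → XI.2.4; reconditioned → XI.2.4.3. Scheduled 9%. Tyrosia agreement on XI.2.4: RVC ≥ 60% → 22% available; preference 22% not lower than 9% → no reduction. → 9%.
Line C: food-processing → XI.2; electrically operated → XI.2.1; new → XI.2.1.1. Scheduled 19%. quota on XI.2.1 open → in-quota 6%; Ferrule agreement on XI.2.3.2: XI.2.1.1 not covered; Ferrule agreement on XI.1.2.2: XI.2.1.1 not covered; anti-dumping (Ferrule, XI.2): +36%; total 6% + 36% = 42%. → 42%.
Line D: food-processing → XI.2; hand-operated → XI.2.3; reconditioned → XI.2.3.1. Scheduled 32%. Tyrosia agreement on XI.2.4: XI.2.3.1 not covered. → 32%.
Sum: 27% + 9% + 42% + 32% = 110%.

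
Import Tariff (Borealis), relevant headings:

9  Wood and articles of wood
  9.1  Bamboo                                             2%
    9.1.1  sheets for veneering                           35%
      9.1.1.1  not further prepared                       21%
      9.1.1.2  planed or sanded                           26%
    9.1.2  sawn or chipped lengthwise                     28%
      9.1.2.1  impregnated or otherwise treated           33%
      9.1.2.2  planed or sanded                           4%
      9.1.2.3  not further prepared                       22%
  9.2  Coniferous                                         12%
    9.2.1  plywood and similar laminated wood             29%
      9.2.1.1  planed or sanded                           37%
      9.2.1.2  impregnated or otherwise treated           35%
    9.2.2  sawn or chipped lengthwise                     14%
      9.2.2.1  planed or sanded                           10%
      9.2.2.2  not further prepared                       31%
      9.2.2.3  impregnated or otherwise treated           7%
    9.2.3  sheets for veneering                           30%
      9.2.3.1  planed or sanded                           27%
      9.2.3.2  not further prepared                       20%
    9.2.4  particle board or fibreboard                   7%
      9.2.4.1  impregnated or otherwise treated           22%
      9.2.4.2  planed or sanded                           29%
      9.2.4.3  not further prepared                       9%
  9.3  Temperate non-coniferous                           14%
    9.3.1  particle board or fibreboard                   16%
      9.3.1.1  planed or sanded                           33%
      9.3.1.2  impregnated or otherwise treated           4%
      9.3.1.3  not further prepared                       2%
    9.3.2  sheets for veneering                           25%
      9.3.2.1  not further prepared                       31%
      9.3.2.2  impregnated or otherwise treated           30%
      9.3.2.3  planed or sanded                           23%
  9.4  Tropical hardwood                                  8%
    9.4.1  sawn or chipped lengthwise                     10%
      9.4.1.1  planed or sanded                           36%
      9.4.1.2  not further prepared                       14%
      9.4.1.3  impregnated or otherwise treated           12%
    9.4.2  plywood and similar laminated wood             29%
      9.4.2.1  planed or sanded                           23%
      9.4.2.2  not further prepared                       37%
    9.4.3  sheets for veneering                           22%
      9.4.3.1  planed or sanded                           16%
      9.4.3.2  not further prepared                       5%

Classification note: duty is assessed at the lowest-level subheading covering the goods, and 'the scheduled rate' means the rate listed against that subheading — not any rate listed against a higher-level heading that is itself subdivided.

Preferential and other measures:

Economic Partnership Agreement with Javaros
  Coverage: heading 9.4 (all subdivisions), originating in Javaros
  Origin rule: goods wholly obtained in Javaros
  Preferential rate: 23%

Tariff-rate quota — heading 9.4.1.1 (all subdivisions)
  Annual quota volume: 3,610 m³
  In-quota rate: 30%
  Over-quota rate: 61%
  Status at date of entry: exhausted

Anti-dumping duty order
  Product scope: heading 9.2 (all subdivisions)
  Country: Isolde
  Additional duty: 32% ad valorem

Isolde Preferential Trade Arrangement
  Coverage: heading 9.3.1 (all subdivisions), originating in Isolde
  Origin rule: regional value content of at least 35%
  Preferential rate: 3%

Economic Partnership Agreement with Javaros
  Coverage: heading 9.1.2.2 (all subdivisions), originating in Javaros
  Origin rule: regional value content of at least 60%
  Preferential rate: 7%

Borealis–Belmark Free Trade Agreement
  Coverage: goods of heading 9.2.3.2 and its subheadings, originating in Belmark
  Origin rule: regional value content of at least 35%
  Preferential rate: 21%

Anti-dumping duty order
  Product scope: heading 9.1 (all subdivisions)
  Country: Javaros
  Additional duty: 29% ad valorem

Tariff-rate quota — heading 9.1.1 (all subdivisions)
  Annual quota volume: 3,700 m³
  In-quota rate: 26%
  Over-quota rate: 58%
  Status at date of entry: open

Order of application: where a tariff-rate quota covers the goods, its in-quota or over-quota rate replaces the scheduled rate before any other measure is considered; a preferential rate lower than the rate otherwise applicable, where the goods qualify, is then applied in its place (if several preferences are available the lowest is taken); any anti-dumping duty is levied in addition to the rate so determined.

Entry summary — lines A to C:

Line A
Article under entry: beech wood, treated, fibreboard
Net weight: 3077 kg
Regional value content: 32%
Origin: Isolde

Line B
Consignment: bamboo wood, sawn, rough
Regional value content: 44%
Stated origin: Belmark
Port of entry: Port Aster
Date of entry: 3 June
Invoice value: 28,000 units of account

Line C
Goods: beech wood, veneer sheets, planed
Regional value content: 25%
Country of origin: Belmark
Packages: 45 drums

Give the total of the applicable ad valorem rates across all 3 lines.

49%

Line A: beech → 9.3; fibreboard → 9.3.1; treated → 9.3.1.2. Scheduled 4%. Isolde agreement on 9.3.1: RVC < 35%. → 4%.
Line B: bamboo → 9.1; sawn → 9.1.2; rough → 9.1.2.3. Scheduled 22%. Belmark agreement on 9.2.3.2: 9.1.2.3 not covered. → 22%.
Line C: beech → 9.3; veneer sheets → 9.3.2; planed → 9.3.2.3. Scheduled 23%. Belmark agreement on 9.2.3.2: 9.3.2.3 not covered. → 23%.
Sum: 4% + 22% + 23% = 49%.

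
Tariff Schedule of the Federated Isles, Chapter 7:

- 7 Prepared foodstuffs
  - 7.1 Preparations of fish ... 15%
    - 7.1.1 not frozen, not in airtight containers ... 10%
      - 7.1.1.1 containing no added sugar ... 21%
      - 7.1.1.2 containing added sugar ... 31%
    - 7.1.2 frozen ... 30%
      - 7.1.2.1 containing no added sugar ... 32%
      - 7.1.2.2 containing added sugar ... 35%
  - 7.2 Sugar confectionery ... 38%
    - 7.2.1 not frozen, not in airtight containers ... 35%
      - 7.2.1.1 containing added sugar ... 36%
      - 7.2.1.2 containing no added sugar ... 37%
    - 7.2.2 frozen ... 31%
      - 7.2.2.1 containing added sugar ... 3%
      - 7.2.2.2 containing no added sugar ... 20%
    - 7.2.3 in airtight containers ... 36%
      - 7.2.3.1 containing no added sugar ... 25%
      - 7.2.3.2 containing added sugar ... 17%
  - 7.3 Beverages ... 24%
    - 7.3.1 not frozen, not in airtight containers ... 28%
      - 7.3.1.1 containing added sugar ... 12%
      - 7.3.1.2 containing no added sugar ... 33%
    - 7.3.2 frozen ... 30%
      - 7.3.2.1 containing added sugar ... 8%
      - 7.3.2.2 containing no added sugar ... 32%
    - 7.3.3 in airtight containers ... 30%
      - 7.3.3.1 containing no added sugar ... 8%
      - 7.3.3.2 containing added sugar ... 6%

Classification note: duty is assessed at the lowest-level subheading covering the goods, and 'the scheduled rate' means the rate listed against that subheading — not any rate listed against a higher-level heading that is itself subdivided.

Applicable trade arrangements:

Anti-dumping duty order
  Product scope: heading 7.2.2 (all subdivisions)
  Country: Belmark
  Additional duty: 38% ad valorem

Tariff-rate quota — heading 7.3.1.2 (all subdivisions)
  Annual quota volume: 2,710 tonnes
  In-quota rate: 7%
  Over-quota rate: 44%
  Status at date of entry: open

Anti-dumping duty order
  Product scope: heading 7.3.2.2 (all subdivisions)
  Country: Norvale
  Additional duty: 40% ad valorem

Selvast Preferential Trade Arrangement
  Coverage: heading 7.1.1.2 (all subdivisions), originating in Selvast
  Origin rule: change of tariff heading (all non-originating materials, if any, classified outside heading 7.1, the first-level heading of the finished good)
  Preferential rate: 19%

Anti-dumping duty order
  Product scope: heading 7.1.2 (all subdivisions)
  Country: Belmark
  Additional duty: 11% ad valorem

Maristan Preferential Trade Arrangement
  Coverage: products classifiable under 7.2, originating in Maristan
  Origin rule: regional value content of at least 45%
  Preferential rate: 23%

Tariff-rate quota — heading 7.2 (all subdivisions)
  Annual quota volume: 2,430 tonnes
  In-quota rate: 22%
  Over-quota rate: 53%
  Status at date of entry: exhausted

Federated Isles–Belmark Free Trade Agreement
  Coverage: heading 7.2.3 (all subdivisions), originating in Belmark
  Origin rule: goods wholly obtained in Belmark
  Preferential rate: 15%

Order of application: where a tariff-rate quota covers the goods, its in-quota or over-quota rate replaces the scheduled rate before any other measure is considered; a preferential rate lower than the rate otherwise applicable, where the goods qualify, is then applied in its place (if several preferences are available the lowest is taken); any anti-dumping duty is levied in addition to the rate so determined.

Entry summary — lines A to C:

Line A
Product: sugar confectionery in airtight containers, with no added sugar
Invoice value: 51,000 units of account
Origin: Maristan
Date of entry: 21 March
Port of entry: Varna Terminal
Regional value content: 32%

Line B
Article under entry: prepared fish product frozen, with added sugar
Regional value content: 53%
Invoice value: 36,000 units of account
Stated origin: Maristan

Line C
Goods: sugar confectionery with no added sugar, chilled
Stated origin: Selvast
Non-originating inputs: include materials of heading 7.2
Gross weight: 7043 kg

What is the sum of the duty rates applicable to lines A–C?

141%

Line A: sugar confectionery → 7.2; in airtight containers → 7.2.3; with no added sugar → 7.2.3.1. Scheduled 25%. quota on 7.2 exhausted → over-quota 53%; Maristan agreement on 7.2: RVC < 45%. → 53%.
Line B: prepared fish product → 7.1; frozen → 7.1.2; with added sugar → 7.1.2.2. Scheduled 35%. Maristan agreement on 7.2: 7.1.2.2 not covered. → 35%.
Line C: sugar confectionery → 7.2; chilled → 7.2.1; with no added sugar → 7.2.1.2. Scheduled 37%. quota on 7.2 exhausted → over-quota 53%; Selvast agreement on 7.1.1.2: 7.2.1.2 not covered. → 53%.
Sum: 53% + 35% + 53% = 141%.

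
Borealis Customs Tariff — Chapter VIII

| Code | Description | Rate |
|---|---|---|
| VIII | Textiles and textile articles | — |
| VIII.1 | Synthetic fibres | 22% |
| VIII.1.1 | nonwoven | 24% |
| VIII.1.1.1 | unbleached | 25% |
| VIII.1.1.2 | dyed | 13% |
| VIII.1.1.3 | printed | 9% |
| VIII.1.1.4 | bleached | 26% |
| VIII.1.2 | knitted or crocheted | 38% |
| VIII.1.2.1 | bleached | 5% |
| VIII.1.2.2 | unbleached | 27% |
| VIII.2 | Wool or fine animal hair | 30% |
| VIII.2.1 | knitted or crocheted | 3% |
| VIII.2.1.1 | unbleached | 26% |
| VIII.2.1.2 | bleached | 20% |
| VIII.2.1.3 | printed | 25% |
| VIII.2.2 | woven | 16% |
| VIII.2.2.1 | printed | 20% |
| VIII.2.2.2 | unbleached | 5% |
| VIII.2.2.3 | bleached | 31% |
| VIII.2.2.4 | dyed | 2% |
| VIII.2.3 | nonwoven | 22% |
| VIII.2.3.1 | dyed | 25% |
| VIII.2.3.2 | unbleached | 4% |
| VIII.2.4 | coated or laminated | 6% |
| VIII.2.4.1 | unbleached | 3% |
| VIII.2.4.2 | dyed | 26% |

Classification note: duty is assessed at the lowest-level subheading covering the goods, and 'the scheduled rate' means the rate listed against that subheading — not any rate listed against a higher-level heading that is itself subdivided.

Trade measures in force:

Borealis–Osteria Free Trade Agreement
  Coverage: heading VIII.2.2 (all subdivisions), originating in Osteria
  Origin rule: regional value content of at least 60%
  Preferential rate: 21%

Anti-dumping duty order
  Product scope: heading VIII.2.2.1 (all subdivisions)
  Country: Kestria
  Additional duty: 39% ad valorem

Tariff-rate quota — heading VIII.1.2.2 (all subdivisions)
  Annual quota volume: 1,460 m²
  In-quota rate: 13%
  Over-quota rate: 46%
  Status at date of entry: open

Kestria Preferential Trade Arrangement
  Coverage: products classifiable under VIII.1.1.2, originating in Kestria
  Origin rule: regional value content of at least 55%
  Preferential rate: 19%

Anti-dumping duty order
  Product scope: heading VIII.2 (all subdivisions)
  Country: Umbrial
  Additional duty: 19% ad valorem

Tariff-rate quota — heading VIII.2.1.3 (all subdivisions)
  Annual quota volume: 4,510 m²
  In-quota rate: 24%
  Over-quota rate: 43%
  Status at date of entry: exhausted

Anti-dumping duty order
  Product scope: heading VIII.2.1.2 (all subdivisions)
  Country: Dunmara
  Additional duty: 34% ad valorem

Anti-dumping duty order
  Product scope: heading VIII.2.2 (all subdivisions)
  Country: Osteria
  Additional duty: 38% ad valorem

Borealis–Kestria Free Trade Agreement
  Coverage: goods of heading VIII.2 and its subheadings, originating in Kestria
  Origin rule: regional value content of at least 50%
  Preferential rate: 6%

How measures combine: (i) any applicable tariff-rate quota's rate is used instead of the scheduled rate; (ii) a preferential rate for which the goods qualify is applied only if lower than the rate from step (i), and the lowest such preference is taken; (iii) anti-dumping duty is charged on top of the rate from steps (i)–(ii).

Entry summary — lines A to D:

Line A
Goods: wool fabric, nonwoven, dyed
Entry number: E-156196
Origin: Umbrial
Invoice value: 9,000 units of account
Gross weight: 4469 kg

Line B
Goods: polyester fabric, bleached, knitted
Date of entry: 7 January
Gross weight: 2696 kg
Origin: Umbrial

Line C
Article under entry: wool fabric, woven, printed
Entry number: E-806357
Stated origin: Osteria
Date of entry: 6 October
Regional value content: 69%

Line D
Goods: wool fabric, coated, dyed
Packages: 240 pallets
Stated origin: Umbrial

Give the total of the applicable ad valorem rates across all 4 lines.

Line A: wool → VIII.2; nonwoven → VIII.2.3; dyed → VIII.2.3.1. Scheduled 25%. anti-dumping (Umbrial, VIII.2): +19%; total 25% + 19% = 44%. → 44%.
Line B: polyester → VIII.1; knitted → VIII.1.2; bleached → VIII.1.2.1. Scheduled 5%. No special measure applies. → 5%.
Line C: wool → VIII.2; woven → VIII.2.2; printed → VIII.2.2.1. Scheduled 20%. Osteria agreement on VIII.2.2: RVC ≥ 60% → 21% available; preference 21% not lower than 20% → no reduction; anti-dumping (Osteria, VIII.2.2): +38%; total 20% + 38% = 58%. → 58%.
Line D: wool → VIII.2; coated → VIII.2.4; dyed → VIII.2.4.2. Scheduled 26%. anti-dumping (Umbrial, VIII.2): +19%; total 26% + 19% = 45%. → 45%.
Sum: 44% + 5% + 58% + 45% = 152%.

152%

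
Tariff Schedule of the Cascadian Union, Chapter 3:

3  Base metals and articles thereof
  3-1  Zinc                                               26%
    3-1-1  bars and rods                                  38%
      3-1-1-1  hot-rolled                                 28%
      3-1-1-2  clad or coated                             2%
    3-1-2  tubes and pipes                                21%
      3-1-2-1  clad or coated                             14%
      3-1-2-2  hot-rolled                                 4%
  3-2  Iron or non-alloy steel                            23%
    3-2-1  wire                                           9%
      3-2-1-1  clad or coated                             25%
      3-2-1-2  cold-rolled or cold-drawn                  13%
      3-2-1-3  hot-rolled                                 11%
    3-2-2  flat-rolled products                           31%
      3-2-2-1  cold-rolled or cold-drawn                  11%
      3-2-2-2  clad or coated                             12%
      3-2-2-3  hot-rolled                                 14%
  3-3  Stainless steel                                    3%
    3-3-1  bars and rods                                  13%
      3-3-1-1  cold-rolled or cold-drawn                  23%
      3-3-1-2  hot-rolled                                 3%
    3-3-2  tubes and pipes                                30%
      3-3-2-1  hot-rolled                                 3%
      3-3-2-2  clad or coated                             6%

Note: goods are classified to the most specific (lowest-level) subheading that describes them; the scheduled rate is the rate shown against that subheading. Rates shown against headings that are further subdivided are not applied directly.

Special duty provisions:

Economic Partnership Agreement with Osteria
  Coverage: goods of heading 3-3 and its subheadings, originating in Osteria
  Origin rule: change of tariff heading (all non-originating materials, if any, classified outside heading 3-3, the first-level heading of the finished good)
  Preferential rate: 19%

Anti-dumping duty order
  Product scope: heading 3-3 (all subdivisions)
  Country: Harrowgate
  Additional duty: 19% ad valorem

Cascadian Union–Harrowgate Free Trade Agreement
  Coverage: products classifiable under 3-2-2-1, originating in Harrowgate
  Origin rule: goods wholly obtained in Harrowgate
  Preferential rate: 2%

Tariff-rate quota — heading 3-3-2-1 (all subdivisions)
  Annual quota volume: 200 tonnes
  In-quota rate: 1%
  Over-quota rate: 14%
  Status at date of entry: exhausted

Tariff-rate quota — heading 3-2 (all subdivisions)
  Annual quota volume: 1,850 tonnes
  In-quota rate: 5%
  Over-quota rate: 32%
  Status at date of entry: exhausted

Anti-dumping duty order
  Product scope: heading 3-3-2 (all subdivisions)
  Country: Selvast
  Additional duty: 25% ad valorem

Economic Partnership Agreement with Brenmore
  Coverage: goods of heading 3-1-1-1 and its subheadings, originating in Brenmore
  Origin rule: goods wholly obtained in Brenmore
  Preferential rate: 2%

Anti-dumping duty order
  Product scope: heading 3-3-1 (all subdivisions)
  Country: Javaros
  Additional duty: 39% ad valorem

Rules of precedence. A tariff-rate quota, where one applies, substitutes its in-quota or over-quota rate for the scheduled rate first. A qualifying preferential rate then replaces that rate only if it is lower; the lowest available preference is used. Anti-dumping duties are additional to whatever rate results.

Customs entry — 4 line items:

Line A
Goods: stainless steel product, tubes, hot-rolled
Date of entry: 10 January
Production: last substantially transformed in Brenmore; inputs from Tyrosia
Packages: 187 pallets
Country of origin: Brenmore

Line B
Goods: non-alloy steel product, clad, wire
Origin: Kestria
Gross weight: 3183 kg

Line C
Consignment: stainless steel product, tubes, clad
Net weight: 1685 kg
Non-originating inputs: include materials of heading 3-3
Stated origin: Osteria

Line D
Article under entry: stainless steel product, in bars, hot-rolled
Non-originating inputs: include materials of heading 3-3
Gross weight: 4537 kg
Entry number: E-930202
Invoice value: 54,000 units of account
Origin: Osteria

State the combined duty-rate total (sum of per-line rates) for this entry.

55%

Line A: stainless steel → 3-3; tubes → 3-3-2; hot-rolled → 3-3-2-1. Scheduled 3%. quota on 3-3-2-1 exhausted → over-quota 14%; Brenmore agreement on 3-1-1-1: 3-3-2-1 not covered. → 14%.
Line B: non-alloy steel → 3-2; wire → 3-2-1; clad → 3-2-1-1. Scheduled 25%. quota on 3-2 exhausted → over-quota 32%. → 32%.
Line C: stainless steel → 3-3; tubes → 3-3-2; clad → 3-3-2-2. Scheduled 6%. Osteria agreement on 3-3: CTH not met. → 6%.
Line D: stainless steel → 3-3; in bars → 3-3-1; hot-rolled → 3-3-1-2. Scheduled 3%. Osteria agreement on 3-3: CTH not met. → 3%.
Sum: 14% + 32% + 6% + 3% = 55%.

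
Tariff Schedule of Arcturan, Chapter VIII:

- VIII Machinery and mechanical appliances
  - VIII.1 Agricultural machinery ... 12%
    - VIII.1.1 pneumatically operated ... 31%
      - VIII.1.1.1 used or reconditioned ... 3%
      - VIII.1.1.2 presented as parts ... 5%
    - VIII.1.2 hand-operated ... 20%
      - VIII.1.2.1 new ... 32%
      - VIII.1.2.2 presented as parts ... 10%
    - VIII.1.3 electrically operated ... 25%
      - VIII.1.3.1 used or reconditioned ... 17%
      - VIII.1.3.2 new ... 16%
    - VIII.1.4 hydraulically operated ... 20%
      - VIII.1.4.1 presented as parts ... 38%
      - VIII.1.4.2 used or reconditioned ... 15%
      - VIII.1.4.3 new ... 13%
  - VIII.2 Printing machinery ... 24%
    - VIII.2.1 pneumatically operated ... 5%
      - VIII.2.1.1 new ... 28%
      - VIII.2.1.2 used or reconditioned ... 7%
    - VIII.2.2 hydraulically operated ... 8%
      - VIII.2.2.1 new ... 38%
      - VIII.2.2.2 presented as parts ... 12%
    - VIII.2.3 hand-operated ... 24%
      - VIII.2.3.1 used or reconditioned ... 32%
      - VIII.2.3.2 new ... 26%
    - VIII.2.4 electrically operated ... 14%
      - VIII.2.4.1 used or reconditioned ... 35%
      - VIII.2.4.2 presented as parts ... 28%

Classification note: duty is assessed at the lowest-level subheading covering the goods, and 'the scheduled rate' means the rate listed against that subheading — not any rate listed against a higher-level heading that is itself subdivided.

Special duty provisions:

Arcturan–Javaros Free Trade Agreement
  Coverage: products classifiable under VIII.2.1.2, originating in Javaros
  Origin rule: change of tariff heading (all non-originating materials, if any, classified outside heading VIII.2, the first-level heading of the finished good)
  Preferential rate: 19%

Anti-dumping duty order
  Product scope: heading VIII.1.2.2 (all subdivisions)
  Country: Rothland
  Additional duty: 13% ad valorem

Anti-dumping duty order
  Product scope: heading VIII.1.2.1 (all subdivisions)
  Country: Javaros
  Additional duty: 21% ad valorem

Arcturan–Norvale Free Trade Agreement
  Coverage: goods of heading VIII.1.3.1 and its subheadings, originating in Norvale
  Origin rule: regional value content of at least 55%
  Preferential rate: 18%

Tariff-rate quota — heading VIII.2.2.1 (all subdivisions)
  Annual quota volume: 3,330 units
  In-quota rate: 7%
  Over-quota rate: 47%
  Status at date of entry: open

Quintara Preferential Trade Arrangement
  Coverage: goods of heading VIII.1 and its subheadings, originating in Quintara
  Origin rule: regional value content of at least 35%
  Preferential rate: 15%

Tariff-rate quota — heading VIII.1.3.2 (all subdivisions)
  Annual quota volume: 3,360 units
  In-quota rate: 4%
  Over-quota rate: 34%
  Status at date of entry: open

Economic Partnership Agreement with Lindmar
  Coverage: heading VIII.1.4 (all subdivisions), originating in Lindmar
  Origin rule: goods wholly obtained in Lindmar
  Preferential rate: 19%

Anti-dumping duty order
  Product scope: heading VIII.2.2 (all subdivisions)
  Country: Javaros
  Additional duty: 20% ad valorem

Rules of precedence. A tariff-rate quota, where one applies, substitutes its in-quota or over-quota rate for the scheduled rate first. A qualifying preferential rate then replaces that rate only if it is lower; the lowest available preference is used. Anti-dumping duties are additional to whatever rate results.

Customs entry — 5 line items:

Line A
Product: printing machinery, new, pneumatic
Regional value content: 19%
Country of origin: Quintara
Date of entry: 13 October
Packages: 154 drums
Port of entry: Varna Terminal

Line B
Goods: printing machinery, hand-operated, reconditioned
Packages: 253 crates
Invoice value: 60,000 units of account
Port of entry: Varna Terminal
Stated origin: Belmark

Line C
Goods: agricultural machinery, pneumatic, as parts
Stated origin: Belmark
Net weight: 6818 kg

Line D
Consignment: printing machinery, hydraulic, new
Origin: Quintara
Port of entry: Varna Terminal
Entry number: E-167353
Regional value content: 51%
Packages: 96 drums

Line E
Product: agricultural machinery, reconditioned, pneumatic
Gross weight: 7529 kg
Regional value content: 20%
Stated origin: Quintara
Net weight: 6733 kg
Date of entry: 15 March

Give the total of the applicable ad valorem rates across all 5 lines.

Line A: printing → VIII.2; pneumatic → VIII.2.1; new → VIII.2.1.1. Scheduled 28%. Quintara agreement on VIII.1: VIII.2.1.1 not covered. → 28%.
Line B: printing → VIII.2; hand-operated → VIII.2.3; reconditioned → VIII.2.3.1. Scheduled 32%. No special measure applies. → 32%.
Line C: agricultural → VIII.1; pneumatic → VIII.1.1; as parts → VIII.1.1.2. Scheduled 5%. No special measure applies. → 5%.
Line D: printing → VIII.2; hydraulic → VIII.2.2; new → VIII.2.2.1. Scheduled 38%. quota on VIII.2.2.1 open → in-quota 7%; Quintara agreement on VIII.1: VIII.2.2.1 not covered. → 7%.
Line E: agricultural → VIII.1; pneumatic → VIII.1.1; reconditioned → VIII.1.1.1. Scheduled 3%. Quintara agreement on VIII.1: RVC < 35%. → 3%.
Sum: 28% + 32% + 5% + 7% + 3% = 75%.

75%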